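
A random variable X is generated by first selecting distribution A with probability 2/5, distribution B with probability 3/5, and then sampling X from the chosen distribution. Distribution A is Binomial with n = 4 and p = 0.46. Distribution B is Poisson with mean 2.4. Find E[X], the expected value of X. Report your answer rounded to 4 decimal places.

Component means — A: 1.84; B: 2.4.
E[X] = 0.4·1.84 + 0.6·2.4 = 2.176.

2.1760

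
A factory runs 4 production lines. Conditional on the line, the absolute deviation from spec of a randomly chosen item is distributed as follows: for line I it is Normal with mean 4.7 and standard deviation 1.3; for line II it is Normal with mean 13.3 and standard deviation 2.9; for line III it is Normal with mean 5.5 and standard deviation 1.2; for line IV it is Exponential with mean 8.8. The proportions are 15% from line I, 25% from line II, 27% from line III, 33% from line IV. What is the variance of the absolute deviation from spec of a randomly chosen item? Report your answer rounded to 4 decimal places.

38.6791

Per component, I: μ=4.7, E[X²]=23.78; II: μ=13.3, E[X²]=185.3; III: μ=5.5, E[X²]=31.69; IV: μ=8.8, E[X²]=154.88.
E[X] = 0.15·4.7 + 0.25·13.3 + 0.27·5.5 + 0.33·8.8 = 8.419.
E[X²] = 0.15·23.78 + 0.25·185.3 + 0.27·31.69 + 0.33·154.88 = 109.559.
Var(X) = E[X²] − (E[X])² = 109.559 − 70.8796 = 38.6791.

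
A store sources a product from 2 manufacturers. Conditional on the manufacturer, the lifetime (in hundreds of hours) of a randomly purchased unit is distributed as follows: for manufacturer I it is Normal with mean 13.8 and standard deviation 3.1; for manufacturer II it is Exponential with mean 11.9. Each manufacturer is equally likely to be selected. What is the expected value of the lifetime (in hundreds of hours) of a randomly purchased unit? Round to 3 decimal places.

12.850

Component means — I: 13.8; II: 11.9.
E[X] = 0.5·13.8 + 0.5·11.9 = 12.85.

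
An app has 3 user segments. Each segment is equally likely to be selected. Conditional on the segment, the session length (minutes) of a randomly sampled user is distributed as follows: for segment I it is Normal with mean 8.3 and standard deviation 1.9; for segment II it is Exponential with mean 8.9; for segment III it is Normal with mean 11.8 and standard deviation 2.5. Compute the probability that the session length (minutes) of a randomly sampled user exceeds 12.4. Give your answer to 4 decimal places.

0.2230

Conditional on each segment, P(X > 12.4): I: 0.015468; II: 0.248265; III: 0.405165.
By total probability, P(X > 12.4) = 0.333333·0.015468 + 0.333333·0.248265 + 0.333333·0.405165 = 0.222966.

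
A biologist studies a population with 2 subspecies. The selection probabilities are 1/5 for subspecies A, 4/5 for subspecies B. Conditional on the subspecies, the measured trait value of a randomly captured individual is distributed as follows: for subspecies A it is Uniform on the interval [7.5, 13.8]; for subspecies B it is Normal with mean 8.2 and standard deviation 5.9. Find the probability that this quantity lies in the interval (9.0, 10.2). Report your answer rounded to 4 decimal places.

Conditional on each subspecies, P(9.0 < X < 10.2): A: 0.190476; B: 0.0787602.
By total probability, P(9.0 < X < 10.2) = 0.2·0.190476 + 0.8·0.0787602 = 0.101103.

0.1011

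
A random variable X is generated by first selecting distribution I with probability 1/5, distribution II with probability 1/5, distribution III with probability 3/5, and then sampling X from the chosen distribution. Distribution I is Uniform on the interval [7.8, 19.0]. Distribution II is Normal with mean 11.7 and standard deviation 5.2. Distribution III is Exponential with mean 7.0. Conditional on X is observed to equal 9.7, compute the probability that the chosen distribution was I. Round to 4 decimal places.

Likelihoods f(9.7 | ·): I: 0.0892857; II: 0.0712499; III: 0.035735.
Posterior ∝ prior × likelihood. Numerator for I: 0.2·0.0892857 = 0.0178571.
Normalizing constant: 0.2·0.0892857 + 0.2·0.0712499 + 0.6·0.035735 = 0.0535481.
P(I | observation) = 0.0178571 / 0.0535481 = 0.333478.

0.3335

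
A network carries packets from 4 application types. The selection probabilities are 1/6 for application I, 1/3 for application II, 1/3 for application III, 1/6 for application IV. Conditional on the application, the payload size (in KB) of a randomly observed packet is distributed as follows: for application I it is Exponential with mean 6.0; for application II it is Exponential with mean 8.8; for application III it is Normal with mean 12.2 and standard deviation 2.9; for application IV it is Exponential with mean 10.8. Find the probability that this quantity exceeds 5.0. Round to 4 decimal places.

Conditional on each application, P(X > 5.0): I: 0.434598; II: 0.566555; III: 0.993482; IV: 0.629416.
By total probability, P(X > 5.0) = 0.166667·0.434598 + 0.333333·0.566555 + 0.333333·0.993482 + 0.166667·0.629416 = 0.697348.

0.6973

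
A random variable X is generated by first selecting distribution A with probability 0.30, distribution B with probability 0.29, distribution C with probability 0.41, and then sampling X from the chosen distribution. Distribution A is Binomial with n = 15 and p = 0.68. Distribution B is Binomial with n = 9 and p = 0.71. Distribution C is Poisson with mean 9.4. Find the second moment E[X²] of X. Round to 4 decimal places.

For each component E[X²] = Var + (mean)², giving A: 107.304; B: 42.6852; C: 97.76.
Overall E[X²] = 0.3·107.304 + 0.29·42.6852 + 0.41·97.76 = 84.6515.

84.6515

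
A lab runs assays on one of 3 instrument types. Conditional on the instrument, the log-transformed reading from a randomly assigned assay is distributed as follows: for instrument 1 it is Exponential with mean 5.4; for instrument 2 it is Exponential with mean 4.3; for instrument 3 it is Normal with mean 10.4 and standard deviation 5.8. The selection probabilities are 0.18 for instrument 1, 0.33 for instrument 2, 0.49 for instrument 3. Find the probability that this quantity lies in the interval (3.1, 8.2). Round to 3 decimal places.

0.295

Conditional on each instrument, P(3.1 < X < 8.2): 1: 0.34419; 2: 0.337771; 3: 0.248145.
By total probability, P(3.1 < X < 8.2) = 0.18·0.34419 + 0.33·0.337771 + 0.49·0.248145 = 0.29501.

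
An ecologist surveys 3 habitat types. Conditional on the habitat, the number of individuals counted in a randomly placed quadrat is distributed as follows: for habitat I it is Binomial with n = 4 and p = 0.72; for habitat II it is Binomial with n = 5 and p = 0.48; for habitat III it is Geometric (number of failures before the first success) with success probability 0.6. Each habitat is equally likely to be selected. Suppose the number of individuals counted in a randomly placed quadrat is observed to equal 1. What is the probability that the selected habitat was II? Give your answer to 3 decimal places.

Likelihoods P(X=1 | ·): I: 0.0632218; II: 0.175479; III: 0.24.
Posterior ∝ prior × likelihood. Numerator for II: 0.333333·0.175479 = 0.0584929.
Normalizing constant: 0.333333·0.0632218 + 0.333333·0.175479 + 0.333333·0.24 = 0.159567.
P(II | observation) = 0.0584929 / 0.159567 = 0.366573.

0.367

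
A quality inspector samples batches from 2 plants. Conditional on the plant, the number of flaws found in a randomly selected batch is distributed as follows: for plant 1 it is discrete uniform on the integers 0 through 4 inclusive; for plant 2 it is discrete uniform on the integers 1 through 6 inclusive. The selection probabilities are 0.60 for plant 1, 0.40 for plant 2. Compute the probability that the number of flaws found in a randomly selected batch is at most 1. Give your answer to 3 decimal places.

0.307

Conditional on each plant, P(X ≤ 1): 1: 0.4; 2: 0.166667.
By total probability, P(X ≤ 1) = 0.6·0.4 + 0.4·0.166667 = 0.306667.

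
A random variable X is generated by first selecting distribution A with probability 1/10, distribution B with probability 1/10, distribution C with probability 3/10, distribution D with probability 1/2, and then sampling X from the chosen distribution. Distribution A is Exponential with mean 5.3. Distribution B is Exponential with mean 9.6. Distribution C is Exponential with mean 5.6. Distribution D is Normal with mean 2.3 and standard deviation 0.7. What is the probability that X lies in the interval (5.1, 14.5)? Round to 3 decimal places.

Conditional on each component, P(5.1 < X < 14.5): A: 0.317188; B: 0.367052; C: 0.327163; D: 3.16712e-05.
By total probability, P(5.1 < X < 14.5) = 0.1·0.317188 + 0.1·0.367052 + 0.3·0.327163 + 0.5·3.16712e-05 = 0.166589.

0.167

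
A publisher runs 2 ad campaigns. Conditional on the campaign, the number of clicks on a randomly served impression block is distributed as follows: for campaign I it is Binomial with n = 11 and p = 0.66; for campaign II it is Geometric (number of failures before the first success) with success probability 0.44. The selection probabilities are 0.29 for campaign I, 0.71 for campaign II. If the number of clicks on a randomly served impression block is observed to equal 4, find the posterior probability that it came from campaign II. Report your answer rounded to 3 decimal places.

0.763

Likelihoods P(X=4 | ·): I: 0.0328884; II: 0.0432718.
Posterior ∝ prior × likelihood. Numerator for II: 0.71·0.0432718 = 0.030723.
Normalizing constant: 0.29·0.0328884 + 0.71·0.0432718 = 0.0402606.
P(II | observation) = 0.030723 / 0.0402606 = 0.763103.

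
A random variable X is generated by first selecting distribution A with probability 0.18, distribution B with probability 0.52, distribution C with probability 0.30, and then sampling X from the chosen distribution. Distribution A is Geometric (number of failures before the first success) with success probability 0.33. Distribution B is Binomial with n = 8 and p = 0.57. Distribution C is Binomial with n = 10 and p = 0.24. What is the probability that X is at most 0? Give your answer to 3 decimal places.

0.079

Conditional on each component, P(X ≤ 0): A: 0.33; B: 0.00116882; C: 0.0642889.
By total probability, P(X ≤ 0) = 0.18·0.33 + 0.52·0.00116882 + 0.3·0.0642889 = 0.0792945.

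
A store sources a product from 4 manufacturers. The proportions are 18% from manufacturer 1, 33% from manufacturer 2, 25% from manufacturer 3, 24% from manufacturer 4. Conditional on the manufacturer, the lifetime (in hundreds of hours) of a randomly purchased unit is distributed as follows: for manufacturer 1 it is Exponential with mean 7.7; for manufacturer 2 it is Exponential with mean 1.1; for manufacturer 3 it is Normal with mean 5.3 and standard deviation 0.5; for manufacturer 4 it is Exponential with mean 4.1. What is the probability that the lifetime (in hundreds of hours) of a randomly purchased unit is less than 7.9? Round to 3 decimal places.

0.900

Conditional on each manufacturer, P(X < 7.9): 1: 0.641553; 2: 0.99924; 3: 1; 4: 0.854391.
By total probability, P(X < 7.9) = 0.18·0.641553 + 0.33·0.99924 + 0.25·1 + 0.24·0.854391 = 0.900282.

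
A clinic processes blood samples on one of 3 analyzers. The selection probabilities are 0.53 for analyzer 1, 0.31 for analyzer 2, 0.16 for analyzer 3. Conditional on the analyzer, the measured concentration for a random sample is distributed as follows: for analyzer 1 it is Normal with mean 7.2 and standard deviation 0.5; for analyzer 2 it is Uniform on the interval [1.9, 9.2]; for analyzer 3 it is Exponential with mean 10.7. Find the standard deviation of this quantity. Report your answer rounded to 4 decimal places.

4.7570

Per component, 1: μ=7.2, E[X²]=52.09; 2: μ=5.55, E[X²]=35.2433; 3: μ=10.7, E[X²]=228.98.
E[X] = 0.53·7.2 + 0.31·5.55 + 0.16·10.7 = 7.2485.
E[X²] = 0.53·52.09 + 0.31·35.2433 + 0.16·228.98 = 75.1699.
Var(X) = E[X²] − (E[X])² = 75.1699 − 52.5408 = 22.6292.
SD(X) = √22.6292 = 4.75701.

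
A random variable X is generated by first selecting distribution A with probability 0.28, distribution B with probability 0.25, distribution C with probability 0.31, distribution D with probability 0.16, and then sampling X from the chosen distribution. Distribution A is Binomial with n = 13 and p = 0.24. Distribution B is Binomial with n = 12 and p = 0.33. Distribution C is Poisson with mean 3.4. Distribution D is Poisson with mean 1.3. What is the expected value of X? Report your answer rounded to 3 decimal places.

Component means — A: 3.12; B: 3.96; C: 3.4; D: 1.3.
E[X] = 0.28·3.12 + 0.25·3.96 + 0.31·3.4 + 0.16·1.3 = 3.1256.

3.126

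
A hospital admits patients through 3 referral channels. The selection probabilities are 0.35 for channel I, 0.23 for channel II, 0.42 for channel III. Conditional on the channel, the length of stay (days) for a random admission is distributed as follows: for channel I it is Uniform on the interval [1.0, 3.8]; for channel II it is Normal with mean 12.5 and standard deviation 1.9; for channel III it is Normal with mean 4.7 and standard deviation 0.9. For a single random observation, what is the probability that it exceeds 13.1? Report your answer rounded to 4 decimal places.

0.0865

Conditional on each channel, P(X > 13.1): I: 0; II: 0.376081; III: 0.
By total probability, P(X > 13.1) = 0.35·0 + 0.23·0.376081 + 0.42·0 = 0.0864987.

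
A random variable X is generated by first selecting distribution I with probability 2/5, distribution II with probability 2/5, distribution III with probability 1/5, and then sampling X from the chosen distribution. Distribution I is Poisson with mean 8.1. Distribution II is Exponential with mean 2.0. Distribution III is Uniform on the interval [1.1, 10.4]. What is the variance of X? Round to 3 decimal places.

13.802

Per component, I: μ=8.1, E[X²]=73.71; II: μ=2, E[X²]=8; III: μ=5.75, E[X²]=40.27.
E[X] = 0.4·8.1 + 0.4·2 + 0.2·5.75 = 5.19.
E[X²] = 0.4·73.71 + 0.4·8 + 0.2·40.27 = 40.738.
Var(X) = E[X²] − (E[X])² = 40.738 − 26.9361 = 13.8019.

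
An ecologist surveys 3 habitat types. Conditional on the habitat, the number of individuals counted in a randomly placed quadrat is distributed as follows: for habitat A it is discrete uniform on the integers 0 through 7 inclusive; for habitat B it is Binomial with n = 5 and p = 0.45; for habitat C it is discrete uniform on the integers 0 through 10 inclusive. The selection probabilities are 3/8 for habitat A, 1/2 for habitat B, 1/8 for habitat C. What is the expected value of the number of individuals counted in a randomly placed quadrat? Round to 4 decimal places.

3.0625

Component means — A: 3.5; B: 2.25; C: 5.
E[X] = 0.375·3.5 + 0.5·2.25 + 0.125·5 = 3.0625.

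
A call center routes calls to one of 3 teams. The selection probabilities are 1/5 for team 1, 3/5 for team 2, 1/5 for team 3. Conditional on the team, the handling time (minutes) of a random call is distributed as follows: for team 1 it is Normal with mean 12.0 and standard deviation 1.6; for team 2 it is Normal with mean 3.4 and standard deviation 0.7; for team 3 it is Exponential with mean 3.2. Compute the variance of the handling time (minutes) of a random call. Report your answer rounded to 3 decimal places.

14.832

Per component, 1: μ=12, E[X²]=146.56; 2: μ=3.4, E[X²]=12.05; 3: μ=3.2, E[X²]=20.48.
E[X] = 0.2·12 + 0.6·3.4 + 0.2·3.2 = 5.08.
E[X²] = 0.2·146.56 + 0.6·12.05 + 0.2·20.48 = 40.638.
Var(X) = E[X²] − (E[X])² = 40.638 − 25.8064 = 14.8316.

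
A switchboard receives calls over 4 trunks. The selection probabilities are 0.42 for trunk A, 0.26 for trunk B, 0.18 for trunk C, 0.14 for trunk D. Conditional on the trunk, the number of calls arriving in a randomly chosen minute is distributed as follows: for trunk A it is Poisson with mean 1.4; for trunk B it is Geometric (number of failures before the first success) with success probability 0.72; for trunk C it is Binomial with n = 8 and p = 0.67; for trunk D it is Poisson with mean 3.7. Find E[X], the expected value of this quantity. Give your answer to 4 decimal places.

Component means — A: 1.4; B: 0.388889; C: 5.36; D: 3.7.
E[X] = 0.42·1.4 + 0.26·0.388889 + 0.18·5.36 + 0.14·3.7 = 2.17191.

2.1719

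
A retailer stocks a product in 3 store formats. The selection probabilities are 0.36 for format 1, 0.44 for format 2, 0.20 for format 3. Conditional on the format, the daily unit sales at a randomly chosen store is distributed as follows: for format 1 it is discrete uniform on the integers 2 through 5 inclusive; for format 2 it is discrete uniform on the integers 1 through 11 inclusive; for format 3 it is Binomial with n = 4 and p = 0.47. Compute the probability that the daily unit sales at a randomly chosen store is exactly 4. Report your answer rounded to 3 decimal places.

0.140

Conditional on each format, P(X = 4): 1: 0.25; 2: 0.0909091; 3: 0.0487968.
By total probability, P(X = 4) = 0.36·0.25 + 0.44·0.0909091 + 0.2·0.0487968 = 0.139759.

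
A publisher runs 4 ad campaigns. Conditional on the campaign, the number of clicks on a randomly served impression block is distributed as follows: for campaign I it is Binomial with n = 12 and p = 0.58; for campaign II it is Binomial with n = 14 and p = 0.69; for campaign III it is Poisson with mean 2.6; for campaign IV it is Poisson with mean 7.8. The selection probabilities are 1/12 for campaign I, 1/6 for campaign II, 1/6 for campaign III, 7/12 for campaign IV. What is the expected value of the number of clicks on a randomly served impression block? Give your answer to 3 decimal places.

7.173

Component means — I: 6.96; II: 9.66; III: 2.6; IV: 7.8.
E[X] = 0.0833333·6.96 + 0.166667·9.66 + 0.166667·2.6 + 0.583333·7.8 = 7.17333.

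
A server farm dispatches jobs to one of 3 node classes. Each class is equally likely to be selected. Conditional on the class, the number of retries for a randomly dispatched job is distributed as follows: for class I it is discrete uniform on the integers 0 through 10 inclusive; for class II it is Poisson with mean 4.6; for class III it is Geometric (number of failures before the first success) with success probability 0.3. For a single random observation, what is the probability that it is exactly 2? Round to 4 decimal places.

Conditional on each class, P(X = 2): I: 0.0909091; II: 0.106348; III: 0.147.
By total probability, P(X = 2) = 0.333333·0.0909091 + 0.333333·0.106348 + 0.333333·0.147 = 0.114753.

0.1148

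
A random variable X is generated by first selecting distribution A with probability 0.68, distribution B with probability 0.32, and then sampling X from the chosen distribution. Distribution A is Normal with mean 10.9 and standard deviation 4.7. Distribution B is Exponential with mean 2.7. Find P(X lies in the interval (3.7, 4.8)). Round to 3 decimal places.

0.051

Conditional on each component, P(3.7 < X < 4.8): A: 0.0343939; B: 0.0849995.
By total probability, P(3.7 < X < 4.8) = 0.68·0.0343939 + 0.32·0.0849995 = 0.0505877.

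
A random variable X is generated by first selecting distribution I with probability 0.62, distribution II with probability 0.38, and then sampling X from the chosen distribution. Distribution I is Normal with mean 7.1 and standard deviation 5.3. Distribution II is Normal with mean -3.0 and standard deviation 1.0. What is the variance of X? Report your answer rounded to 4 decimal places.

Per component, I: μ=7.1, E[X²]=78.5; II: μ=-3, E[X²]=10.
E[X] = 0.62·7.1 + 0.38·-3 = 3.262.
E[X²] = 0.62·78.5 + 0.38·10 = 52.47.
Var(X) = E[X²] − (E[X])² = 52.47 − 10.6406 = 41.8294.

41.8294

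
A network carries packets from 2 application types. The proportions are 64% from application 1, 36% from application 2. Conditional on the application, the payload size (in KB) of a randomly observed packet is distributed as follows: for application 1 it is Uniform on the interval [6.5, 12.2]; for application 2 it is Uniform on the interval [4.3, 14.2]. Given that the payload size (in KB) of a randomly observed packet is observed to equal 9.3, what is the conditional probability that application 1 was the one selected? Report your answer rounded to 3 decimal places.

Likelihoods f(9.3 | ·): 1: 0.175439; 2: 0.10101.
Posterior ∝ prior × likelihood. Numerator for 1: 0.64·0.175439 = 0.112281.
Normalizing constant: 0.64·0.175439 + 0.36·0.10101 = 0.148644.
P(1 | observation) = 0.112281 / 0.148644 = 0.755365.

0.755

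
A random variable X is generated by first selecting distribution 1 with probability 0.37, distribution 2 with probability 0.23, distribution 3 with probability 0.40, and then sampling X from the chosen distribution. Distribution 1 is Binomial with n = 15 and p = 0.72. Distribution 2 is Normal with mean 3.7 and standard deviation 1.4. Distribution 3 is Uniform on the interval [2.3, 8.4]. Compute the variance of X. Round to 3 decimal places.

11.746

Per component, 1: μ=10.8, E[X²]=119.664; 2: μ=3.7, E[X²]=15.65; 3: μ=5.35, E[X²]=31.7233.
E[X] = 0.37·10.8 + 0.23·3.7 + 0.4·5.35 = 6.987.
E[X²] = 0.37·119.664 + 0.23·15.65 + 0.4·31.7233 = 60.5645.
Var(X) = E[X²] − (E[X])² = 60.5645 − 48.8182 = 11.7463.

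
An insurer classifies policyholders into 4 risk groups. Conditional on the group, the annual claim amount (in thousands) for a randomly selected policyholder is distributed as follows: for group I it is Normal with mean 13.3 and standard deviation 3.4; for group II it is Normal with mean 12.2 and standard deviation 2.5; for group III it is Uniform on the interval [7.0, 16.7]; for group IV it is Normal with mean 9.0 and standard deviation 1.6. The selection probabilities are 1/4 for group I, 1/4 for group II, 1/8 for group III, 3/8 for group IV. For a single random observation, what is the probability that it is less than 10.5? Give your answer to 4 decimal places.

0.4681

Conditional on each group, P(X < 10.5): I: 0.205103; II: 0.248252; III: 0.360825; IV: 0.825749.
By total probability, P(X < 10.5) = 0.25·0.205103 + 0.25·0.248252 + 0.125·0.360825 + 0.375·0.825749 = 0.468098.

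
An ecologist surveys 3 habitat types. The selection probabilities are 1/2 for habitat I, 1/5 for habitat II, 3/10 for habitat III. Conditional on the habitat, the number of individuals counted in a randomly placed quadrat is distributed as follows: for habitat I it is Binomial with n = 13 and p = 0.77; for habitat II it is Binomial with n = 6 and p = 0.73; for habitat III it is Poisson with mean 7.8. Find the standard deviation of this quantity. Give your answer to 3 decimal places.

2.886

Per component, I: μ=10.01, E[X²]=102.502; II: μ=4.38, E[X²]=20.367; III: μ=7.8, E[X²]=68.64.
E[X] = 0.5·10.01 + 0.2·4.38 + 0.3·7.8 = 8.221.
E[X²] = 0.5·102.502 + 0.2·20.367 + 0.3·68.64 = 75.9166.
Var(X) = E[X²] − (E[X])² = 75.9166 − 67.5848 = 8.33176.
SD(X) = √8.33176 = 2.88648.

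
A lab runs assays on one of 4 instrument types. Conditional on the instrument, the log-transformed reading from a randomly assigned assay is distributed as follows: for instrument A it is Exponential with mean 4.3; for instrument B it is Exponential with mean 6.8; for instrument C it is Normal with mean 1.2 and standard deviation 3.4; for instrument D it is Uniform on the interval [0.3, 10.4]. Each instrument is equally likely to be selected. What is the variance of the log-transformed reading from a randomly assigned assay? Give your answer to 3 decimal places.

25.426

Per component, A: μ=4.3, E[X²]=36.98; B: μ=6.8, E[X²]=92.48; C: μ=1.2, E[X²]=13; D: μ=5.35, E[X²]=37.1233.
E[X] = 0.25·4.3 + 0.25·6.8 + 0.25·1.2 + 0.25·5.35 = 4.4125.
E[X²] = 0.25·36.98 + 0.25·92.48 + 0.25·13 + 0.25·37.1233 = 44.8958.
Var(X) = E[X²] − (E[X])² = 44.8958 − 19.4702 = 25.4257.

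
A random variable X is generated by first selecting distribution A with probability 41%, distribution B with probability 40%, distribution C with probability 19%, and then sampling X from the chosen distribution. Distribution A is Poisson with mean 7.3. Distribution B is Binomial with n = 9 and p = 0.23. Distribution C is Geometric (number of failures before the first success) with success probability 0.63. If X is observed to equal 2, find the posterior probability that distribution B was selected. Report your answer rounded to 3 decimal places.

0.837

Likelihoods P(X=2 | ·): A: 0.0179997; B: 0.305628; C: 0.086247.
Posterior ∝ prior × likelihood. Numerator for B: 0.4·0.305628 = 0.122251.
Normalizing constant: 0.41·0.0179997 + 0.4·0.305628 + 0.19·0.086247 = 0.146018.
P(B | observation) = 0.122251 / 0.146018 = 0.837234.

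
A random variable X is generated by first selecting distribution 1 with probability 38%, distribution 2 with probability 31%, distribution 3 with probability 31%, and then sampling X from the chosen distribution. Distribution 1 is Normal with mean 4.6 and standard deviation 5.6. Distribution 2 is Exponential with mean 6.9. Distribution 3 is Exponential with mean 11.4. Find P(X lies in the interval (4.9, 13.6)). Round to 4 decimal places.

0.3782

Conditional on each component, P(4.9 < X < 13.6): 1: 0.424627; 2: 0.352257; 3: 0.347308.
By total probability, P(4.9 < X < 13.6) = 0.38·0.424627 + 0.31·0.352257 + 0.31·0.347308 = 0.378223.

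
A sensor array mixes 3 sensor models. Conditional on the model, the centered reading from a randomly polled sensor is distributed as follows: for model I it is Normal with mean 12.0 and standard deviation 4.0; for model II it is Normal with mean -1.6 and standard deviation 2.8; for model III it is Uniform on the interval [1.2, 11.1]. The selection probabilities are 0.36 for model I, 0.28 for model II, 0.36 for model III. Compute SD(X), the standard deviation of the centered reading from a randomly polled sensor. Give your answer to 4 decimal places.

Per component, I: μ=12, E[X²]=160; II: μ=-1.6, E[X²]=10.4; III: μ=6.15, E[X²]=45.99.
E[X] = 0.36·12 + 0.28·-1.6 + 0.36·6.15 = 6.086.
E[X²] = 0.36·160 + 0.28·10.4 + 0.36·45.99 = 77.0684.
Var(X) = E[X²] − (E[X])² = 77.0684 − 37.0394 = 40.029.
SD(X) = √40.029 = 6.32685.

6.3268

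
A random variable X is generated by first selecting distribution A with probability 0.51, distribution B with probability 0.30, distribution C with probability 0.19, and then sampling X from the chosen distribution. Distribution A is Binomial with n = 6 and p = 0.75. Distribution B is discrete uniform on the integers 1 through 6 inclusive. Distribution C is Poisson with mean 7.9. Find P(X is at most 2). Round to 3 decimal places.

0.122

Conditional on each component, P(X ≤ 2): A: 0.0375977; B: 0.333333; C: 0.0148687.
By total probability, P(X ≤ 2) = 0.51·0.0375977 + 0.3·0.333333 + 0.19·0.0148687 = 0.122.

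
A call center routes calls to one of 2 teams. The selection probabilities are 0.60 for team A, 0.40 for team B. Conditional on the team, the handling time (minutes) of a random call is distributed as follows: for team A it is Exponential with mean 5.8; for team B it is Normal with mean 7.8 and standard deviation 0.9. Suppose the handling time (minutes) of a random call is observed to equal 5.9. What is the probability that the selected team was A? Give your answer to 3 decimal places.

Likelihoods f(5.9 | ·): A: 0.0623433; B: 0.0477406.
Posterior ∝ prior × likelihood. Numerator for A: 0.6·0.0623433 = 0.037406.
Normalizing constant: 0.6·0.0623433 + 0.4·0.0477406 = 0.0565022.
P(A | observation) = 0.037406 / 0.0565022 = 0.662027.

0.662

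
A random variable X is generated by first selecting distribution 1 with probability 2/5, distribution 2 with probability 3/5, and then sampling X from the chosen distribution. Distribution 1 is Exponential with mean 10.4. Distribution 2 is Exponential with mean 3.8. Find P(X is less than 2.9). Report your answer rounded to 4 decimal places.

Conditional on each component, P(X < 2.9): 1: 0.243344; 2: 0.533808.
By total probability, P(X < 2.9) = 0.4·0.243344 + 0.6·0.533808 = 0.417622.

0.4176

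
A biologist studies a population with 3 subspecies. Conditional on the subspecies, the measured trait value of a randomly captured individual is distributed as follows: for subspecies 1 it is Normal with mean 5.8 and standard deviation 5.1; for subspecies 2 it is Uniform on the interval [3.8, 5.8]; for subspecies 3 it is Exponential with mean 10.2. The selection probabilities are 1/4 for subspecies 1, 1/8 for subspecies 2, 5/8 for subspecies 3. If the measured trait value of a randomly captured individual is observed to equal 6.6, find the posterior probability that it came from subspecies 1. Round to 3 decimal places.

Likelihoods f(6.6 | ·): 1: 0.0772675; 2: 0; 3: 0.0513317.
Posterior ∝ prior × likelihood. Numerator for 1: 0.25·0.0772675 = 0.0193169.
Normalizing constant: 0.25·0.0772675 + 0.125·0 + 0.625·0.0513317 = 0.0513992.
P(1 | observation) = 0.0193169 / 0.0513992 = 0.375821.

0.376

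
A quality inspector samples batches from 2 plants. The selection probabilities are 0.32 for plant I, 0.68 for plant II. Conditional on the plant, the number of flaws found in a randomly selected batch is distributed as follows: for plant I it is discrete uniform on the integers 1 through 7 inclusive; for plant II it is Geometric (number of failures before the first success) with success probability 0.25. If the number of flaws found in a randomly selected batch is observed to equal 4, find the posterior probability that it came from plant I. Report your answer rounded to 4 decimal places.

Likelihoods P(X=4 | ·): I: 0.142857; II: 0.0791016.
Posterior ∝ prior × likelihood. Numerator for I: 0.32·0.142857 = 0.0457143.
Normalizing constant: 0.32·0.142857 + 0.68·0.0791016 = 0.0995033.
P(I | observation) = 0.0457143 / 0.0995033 = 0.459425.

0.4594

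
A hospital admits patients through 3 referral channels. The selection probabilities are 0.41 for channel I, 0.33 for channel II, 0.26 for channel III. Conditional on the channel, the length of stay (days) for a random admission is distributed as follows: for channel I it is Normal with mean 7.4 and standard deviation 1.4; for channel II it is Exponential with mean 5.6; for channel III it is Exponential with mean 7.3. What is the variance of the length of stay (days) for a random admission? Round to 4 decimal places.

25.6952

Per component, I: μ=7.4, E[X²]=56.72; II: μ=5.6, E[X²]=62.72; III: μ=7.3, E[X²]=106.58.
E[X] = 0.41·7.4 + 0.33·5.6 + 0.26·7.3 = 6.78.
E[X²] = 0.41·56.72 + 0.33·62.72 + 0.26·106.58 = 71.6636.
Var(X) = E[X²] − (E[X])² = 71.6636 − 45.9684 = 25.6952.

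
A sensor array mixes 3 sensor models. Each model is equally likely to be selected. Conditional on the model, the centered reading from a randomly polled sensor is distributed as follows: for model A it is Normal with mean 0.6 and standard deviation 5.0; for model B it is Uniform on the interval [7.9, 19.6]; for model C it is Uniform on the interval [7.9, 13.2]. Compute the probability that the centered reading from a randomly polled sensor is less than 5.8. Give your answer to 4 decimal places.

0.2836

Conditional on each model, P(X < 5.8): A: 0.85083; B: 0; C: 0.
By total probability, P(X < 5.8) = 0.333333·0.85083 + 0.333333·0 + 0.333333·0 = 0.28361.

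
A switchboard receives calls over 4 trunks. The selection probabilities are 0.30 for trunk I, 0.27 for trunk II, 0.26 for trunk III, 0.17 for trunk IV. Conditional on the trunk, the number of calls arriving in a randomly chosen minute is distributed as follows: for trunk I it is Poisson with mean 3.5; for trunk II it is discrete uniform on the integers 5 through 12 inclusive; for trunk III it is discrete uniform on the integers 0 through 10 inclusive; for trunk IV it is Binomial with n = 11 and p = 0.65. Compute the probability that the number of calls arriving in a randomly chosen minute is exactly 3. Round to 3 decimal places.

Conditional on each trunk, P(X = 3): I: 0.215785; II: 0; III: 0.0909091; IV: 0.010204.
By total probability, P(X = 3) = 0.3·0.215785 + 0.27·0 + 0.26·0.0909091 + 0.17·0.010204 = 0.0901067.

0.090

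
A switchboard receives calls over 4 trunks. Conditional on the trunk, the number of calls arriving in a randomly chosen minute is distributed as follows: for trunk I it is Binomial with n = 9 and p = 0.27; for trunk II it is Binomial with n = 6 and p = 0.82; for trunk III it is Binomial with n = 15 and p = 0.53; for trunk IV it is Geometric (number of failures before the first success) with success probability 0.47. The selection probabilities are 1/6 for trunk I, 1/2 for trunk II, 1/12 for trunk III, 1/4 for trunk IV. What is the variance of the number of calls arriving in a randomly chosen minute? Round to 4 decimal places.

Per component, I: μ=2.43, E[X²]=7.6788; II: μ=4.92, E[X²]=25.092; III: μ=7.95, E[X²]=66.939; IV: μ=1.12766, E[X²]=3.67089.
E[X] = 0.166667·2.43 + 0.5·4.92 + 0.0833333·7.95 + 0.25·1.12766 = 3.80941.
E[X²] = 0.166667·7.6788 + 0.5·25.092 + 0.0833333·66.939 + 0.25·3.67089 = 20.3218.
Var(X) = E[X²] − (E[X])² = 20.3218 − 14.5116 = 5.81013.

5.8101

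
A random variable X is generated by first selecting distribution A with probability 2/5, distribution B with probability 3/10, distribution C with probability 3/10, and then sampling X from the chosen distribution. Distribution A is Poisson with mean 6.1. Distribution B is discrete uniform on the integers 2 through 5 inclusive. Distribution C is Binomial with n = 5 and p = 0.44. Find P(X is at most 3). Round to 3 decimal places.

0.471

Conditional on each component, P(X ≤ 3): A: 0.142501; B: 0.5; C: 0.878562.
By total probability, P(X ≤ 3) = 0.4·0.142501 + 0.3·0.5 + 0.3·0.878562 = 0.470569.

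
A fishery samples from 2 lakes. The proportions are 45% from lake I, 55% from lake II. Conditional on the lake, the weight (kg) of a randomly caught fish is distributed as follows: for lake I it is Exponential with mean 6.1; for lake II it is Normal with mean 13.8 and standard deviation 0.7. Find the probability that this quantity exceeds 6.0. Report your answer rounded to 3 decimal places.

0.718

Conditional on each lake, P(X > 6.0): I: 0.37396; II: 1.
By total probability, P(X > 6.0) = 0.45·0.37396 + 0.55·1 = 0.718282.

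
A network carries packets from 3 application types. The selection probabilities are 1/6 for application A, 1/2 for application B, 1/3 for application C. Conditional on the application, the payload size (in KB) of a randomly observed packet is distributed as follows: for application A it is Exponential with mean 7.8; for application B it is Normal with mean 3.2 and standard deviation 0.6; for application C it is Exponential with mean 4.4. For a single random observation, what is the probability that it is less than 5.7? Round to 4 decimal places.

Conditional on each application, P(X < 5.7): A: 0.518462; B: 0.999985; C: 0.726227.
By total probability, P(X < 5.7) = 0.166667·0.518462 + 0.5·0.999985 + 0.333333·0.726227 = 0.828478.

0.8285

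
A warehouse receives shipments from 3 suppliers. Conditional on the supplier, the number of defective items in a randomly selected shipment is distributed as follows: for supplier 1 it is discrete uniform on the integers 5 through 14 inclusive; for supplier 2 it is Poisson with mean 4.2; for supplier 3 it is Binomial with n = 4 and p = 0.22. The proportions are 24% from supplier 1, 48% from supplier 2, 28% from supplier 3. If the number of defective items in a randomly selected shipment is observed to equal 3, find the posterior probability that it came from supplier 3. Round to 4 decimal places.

Likelihoods P(X=3 | ·): 1: 0; 2: 0.185165; 3: 0.0332218.
Posterior ∝ prior × likelihood. Numerator for 3: 0.28·0.0332218 = 0.00930209.
Normalizing constant: 0.24·0 + 0.48·0.185165 + 0.28·0.0332218 = 0.0981815.
P(3 | observation) = 0.00930209 / 0.0981815 = 0.0947439.

0.0947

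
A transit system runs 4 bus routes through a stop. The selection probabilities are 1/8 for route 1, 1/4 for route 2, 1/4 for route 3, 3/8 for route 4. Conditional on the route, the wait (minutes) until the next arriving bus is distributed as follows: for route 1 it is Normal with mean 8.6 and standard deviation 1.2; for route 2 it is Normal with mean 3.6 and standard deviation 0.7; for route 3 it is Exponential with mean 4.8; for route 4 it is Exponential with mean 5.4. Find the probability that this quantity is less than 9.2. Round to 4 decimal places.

Conditional on each route, P(X < 9.2): 1: 0.691462; 2: 1; 3: 0.852904; 4: 0.817992.
By total probability, P(X < 9.2) = 0.125·0.691462 + 0.25·1 + 0.25·0.852904 + 0.375·0.817992 = 0.856406.

0.8564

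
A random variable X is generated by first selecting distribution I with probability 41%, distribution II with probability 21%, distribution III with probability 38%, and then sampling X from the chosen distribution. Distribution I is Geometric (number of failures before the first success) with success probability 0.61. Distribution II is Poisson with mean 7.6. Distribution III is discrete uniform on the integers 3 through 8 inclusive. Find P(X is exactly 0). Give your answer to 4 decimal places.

0.2502

Conditional on each component, P(X = 0): I: 0.61; II: 0.000500451; III: 0.
By total probability, P(X = 0) = 0.41·0.61 + 0.21·0.000500451 + 0.38·0 = 0.250205.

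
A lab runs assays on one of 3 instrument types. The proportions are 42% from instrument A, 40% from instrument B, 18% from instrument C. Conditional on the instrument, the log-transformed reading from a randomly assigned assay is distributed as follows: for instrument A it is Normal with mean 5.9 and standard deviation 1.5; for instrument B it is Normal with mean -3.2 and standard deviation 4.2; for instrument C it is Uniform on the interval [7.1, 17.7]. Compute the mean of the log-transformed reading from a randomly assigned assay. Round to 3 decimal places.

Component means — A: 5.9; B: -3.2; C: 12.4.
E[X] = 0.42·5.9 + 0.4·-3.2 + 0.18·12.4 = 3.43.

3.430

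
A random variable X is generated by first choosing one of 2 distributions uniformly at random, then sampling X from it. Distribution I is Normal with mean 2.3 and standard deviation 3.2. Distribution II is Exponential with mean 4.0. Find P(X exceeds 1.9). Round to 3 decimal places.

Conditional on each component, P(X > 1.9): I: 0.549738; II: 0.621885.
By total probability, P(X > 1.9) = 0.5·0.549738 + 0.5·0.621885 = 0.585812.

0.586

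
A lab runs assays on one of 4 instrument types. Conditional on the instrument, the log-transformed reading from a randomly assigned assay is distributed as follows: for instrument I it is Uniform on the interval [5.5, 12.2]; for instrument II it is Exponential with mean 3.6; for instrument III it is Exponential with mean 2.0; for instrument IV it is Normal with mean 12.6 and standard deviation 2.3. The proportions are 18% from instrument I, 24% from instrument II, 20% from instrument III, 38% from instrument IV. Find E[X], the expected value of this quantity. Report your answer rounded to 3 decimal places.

7.645

Component means — I: 8.85; II: 3.6; III: 2; IV: 12.6.
E[X] = 0.18·8.85 + 0.24·3.6 + 0.2·2 + 0.38·12.6 = 7.645.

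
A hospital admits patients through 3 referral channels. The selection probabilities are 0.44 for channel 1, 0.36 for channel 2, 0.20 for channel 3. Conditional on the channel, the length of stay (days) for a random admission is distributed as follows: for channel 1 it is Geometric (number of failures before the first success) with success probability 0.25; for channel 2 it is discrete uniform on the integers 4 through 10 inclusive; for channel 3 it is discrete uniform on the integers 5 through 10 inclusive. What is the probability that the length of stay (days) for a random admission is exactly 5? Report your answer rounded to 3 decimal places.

Conditional on each channel, P(X = 5): 1: 0.0593262; 2: 0.142857; 3: 0.166667.
By total probability, P(X = 5) = 0.44·0.0593262 + 0.36·0.142857 + 0.2·0.166667 = 0.110865.

0.111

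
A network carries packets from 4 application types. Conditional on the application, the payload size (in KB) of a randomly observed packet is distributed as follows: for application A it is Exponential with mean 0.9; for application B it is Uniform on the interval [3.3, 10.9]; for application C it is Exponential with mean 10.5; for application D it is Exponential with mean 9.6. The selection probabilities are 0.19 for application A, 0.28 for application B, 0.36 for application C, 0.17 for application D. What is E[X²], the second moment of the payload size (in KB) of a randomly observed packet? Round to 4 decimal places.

126.4847

For each component E[X²] = Var + (mean)², giving A: 1.62; B: 55.2233; C: 220.5; D: 184.32.
Overall E[X²] = 0.19·1.62 + 0.28·55.2233 + 0.36·220.5 + 0.17·184.32 = 126.485.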